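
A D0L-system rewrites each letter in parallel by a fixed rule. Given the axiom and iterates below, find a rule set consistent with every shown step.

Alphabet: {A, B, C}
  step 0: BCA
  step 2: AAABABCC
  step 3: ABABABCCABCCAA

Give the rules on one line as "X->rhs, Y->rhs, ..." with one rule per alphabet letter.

A->AB, B->CC, C->A

  step 2 ⇒ step 3: AAABABCC ⇒ AB·AB·AB·CC·AB·CC·A·A
    A ↦ AB
    B ↦ CC
    C ↦ A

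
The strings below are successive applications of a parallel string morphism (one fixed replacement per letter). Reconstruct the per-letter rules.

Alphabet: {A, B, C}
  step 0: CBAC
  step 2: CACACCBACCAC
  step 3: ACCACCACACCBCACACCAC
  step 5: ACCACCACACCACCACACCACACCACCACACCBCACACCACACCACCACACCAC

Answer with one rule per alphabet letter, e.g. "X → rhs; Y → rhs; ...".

  step 2 ⇒ step 3: CACACCBACCAC ⇒ AC·C·AC·C·AC·AC·CB·C·AC·AC·C·AC
    A ↦ C
    B ↦ CB
    C ↦ AC

A->C, B->CB, C->AC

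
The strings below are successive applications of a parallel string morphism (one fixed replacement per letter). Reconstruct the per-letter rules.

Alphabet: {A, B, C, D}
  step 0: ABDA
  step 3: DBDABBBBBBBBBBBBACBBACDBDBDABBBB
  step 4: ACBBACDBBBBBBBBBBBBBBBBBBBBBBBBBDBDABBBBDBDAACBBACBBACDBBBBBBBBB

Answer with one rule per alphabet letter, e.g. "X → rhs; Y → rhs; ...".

  step 3 ⇒ step 4: DBDABBBBBBBBBBBBACBBACDBDBDABBBB ⇒ AC·BB·AC·DB·BB·BB·BB·BB·BB·BB·BB·BB·BB·BB·BB·BB·DB·DA·BB·BB·DB·DA·AC·BB·AC·BB·AC·DB·BB·BB·BB·BB
    A ↦ DB
    B ↦ BB
    C ↦ DA
    D ↦ AC

A->DB, B->BB, C->DA, D->AC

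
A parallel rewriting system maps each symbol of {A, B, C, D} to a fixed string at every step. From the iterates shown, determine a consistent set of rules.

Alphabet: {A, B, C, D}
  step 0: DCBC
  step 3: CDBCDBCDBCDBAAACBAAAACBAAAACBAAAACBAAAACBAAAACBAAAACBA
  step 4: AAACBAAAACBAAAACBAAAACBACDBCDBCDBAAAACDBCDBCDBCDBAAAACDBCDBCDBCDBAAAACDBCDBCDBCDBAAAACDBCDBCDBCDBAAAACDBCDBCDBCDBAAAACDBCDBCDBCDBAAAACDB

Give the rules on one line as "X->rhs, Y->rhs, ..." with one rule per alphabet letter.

A->CDB, B->A, C->AAA, D->CB

  step 3 ⇒ step 4: CDBCDBCDBCDBAAACBAAAACBAAAACBAAAACBAAAACBAAAACBAAAACBA ⇒ AAA·CB·A·AAA·CB·A·AAA·CB·A·AAA·CB·A·CDB·CDB·CDB·AAA·A·CDB·CDB·CDB·CDB·AAA·A·CDB·CDB·CDB·CDB·AAA·A·CDB·CDB·CDB·CDB·AAA·A·CDB·CDB·CDB·CDB·AAA·A·CDB·CDB·CDB·CDB·AAA·A·CDB·CDB·CDB·CDB·AAA·A·CDB
    A ↦ CDB
    B ↦ A
    C ↦ AAA
    D ↦ CB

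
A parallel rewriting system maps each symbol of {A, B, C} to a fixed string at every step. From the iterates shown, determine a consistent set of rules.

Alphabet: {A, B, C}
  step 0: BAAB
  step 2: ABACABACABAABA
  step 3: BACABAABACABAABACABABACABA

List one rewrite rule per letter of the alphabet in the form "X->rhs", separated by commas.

  step 2 ⇒ step 3: ABACABACABAABA ⇒ BA·CA·BA·A·BA·CA·BA·A·BA·CA·BA·BA·CA·BA
    A ↦ BA
    B ↦ CA
    C ↦ A

A->BA, B->CA, C->A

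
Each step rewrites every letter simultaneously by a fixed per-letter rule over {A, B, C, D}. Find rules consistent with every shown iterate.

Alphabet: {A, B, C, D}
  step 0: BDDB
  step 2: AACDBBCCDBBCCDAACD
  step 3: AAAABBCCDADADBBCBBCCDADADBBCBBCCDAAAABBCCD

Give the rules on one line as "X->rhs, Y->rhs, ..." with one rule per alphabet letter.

A->AA, B->AD, C->BBC, D->CD

  step 2 ⇒ step 3: AACDBBCCDBBCCDAACD ⇒ AA·AA·BBC·CD·AD·AD·BBC·BBC·CD·AD·AD·BBC·BBC·CD·AA·AA·BBC·CD
    A ↦ AA
    B ↦ AD
    C ↦ BBC
    D ↦ CD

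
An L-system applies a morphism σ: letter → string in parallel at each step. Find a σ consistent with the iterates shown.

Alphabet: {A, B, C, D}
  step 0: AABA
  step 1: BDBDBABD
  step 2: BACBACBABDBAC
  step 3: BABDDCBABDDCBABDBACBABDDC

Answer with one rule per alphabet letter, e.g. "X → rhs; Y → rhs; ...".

A->BD, B->BA, C->DC, D->C

  step 2 ⇒ step 3: BACBACBABDBAC ⇒ BA·BD·DC·BA·BD·DC·BA·BD·BA·C·BA·BD·DC
    A ↦ BD
    B ↦ BA
    C ↦ DC
    D ↦ C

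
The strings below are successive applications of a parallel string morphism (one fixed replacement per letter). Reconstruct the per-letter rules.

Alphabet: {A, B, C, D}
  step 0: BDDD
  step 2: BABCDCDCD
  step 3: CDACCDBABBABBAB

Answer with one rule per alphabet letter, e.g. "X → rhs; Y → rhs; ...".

  step 2 ⇒ step 3: BABCDCDCD ⇒ CD·AC·CD·BA·B·BA·B·BA·B
    A ↦ AC
    B ↦ CD
    C ↦ BA
    D ↦ B

A->AC, B->CD, C->BA, D->B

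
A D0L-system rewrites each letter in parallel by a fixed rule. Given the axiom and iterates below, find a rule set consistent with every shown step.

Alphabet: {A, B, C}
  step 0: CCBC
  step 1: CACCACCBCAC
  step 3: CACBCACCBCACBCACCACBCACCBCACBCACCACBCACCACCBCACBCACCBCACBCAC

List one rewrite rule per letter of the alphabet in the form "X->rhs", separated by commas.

  step 0 ⇒ step 1: CCBC ⇒ CAC·CAC·CB·CAC
    B ↦ CB
    C ↦ CAC
    A ↦ B  (constrained at step 1)

A->B, B->CB, C->CAC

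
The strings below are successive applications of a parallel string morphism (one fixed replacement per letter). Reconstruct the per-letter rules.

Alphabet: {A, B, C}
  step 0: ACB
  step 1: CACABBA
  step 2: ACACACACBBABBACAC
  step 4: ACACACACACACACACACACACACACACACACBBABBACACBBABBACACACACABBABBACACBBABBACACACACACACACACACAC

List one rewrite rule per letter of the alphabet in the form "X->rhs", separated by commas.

A->CAC, B->BBA, C->A

  step 1 ⇒ step 2: CACABBA ⇒ A·CAC·A·CAC·BBA·BBA·CAC
    A ↦ CAC
    B ↦ BBA
    C ↦ A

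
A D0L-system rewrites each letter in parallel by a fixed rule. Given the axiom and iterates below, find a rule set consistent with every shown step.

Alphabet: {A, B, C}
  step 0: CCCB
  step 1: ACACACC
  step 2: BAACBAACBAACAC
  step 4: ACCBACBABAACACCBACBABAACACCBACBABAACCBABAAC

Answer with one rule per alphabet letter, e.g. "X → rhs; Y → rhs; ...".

A->BA, B->C, C->AC

  step 1 ⇒ step 2: ACACACC ⇒ BA·AC·BA·AC·BA·AC·AC
    A ↦ BA
    C ↦ AC
  step 0 ⇒ step 1: CCCB ⇒ AC·AC·AC·C
    B ↦ C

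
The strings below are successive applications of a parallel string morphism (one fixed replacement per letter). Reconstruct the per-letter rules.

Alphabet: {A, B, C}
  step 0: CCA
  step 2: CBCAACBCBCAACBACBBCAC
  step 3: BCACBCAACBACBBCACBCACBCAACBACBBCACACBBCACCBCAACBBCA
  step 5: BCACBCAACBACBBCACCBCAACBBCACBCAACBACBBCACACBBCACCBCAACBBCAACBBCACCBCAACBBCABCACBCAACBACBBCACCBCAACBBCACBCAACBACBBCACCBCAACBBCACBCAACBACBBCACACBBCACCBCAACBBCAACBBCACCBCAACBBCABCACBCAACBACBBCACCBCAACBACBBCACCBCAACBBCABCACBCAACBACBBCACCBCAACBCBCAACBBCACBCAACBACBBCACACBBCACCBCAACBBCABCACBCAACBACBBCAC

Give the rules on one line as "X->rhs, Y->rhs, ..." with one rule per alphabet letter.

A->ACB, B->C, C->BCA

  step 2 ⇒ step 3: CBCAACBCBCAACBACBBCAC ⇒ BCA·C·BCA·ACB·ACB·BCA·C·BCA·C·BCA·ACB·ACB·BCA·C·ACB·BCA·C·C·BCA·ACB·BCA
    A ↦ ACB
    B ↦ C
    C ↦ BCA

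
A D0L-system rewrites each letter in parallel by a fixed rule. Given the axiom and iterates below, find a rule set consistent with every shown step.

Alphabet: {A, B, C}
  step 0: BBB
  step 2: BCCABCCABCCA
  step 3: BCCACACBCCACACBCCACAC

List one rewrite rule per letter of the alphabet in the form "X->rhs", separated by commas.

  step 2 ⇒ step 3: BCCABCCABCCA ⇒ BC·CA·CA·C·BC·CA·CA·C·BC·CA·CA·C
    A ↦ C
    B ↦ BC
    C ↦ CA

A->C, B->BC, C->CA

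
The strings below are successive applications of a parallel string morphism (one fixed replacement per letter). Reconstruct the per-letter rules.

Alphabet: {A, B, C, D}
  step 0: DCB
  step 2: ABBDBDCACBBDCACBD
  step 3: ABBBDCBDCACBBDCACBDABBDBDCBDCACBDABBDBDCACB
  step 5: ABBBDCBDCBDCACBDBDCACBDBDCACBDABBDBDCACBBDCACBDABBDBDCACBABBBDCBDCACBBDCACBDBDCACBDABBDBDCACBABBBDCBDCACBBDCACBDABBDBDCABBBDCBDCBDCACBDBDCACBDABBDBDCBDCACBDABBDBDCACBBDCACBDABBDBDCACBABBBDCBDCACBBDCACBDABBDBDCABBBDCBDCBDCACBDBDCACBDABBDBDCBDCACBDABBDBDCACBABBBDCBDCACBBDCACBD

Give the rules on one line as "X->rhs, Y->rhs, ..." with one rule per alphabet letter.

A->ABB, B->BDC, C->D, D->ACB

  step 2 ⇒ step 3: ABBDBDCACBBDCACBD ⇒ ABB·BDC·BDC·ACB·BDC·ACB·D·ABB·D·BDC·BDC·ACB·D·ABB·D·BDC·ACB
    A ↦ ABB
    B ↦ BDC
    C ↦ D
    D ↦ ACB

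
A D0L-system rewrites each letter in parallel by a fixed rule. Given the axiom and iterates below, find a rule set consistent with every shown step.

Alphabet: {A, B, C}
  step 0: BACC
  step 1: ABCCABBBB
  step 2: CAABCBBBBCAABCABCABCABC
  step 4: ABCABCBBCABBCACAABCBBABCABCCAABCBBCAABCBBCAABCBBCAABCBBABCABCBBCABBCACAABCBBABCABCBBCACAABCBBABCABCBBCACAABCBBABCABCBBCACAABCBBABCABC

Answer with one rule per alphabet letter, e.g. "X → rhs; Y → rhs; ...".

  step 1 ⇒ step 2: ABCCABBBB ⇒ CA·ABC·BB·BB·CA·ABC·ABC·ABC·ABC
    A ↦ CA
    B ↦ ABC
    C ↦ BB

A->CA, B->ABC, C->BB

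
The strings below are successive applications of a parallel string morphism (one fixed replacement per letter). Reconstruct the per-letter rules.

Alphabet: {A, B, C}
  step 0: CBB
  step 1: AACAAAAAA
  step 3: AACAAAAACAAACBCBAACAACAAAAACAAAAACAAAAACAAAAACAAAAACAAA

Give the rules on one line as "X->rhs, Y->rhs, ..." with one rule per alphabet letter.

  step 0 ⇒ step 1: CBB ⇒ AAC·AAA·AAA
    B ↦ AAA
    C ↦ AAC
    A ↦ CB  (constrained at step 1)

A->CB, B->AAA, C->AAC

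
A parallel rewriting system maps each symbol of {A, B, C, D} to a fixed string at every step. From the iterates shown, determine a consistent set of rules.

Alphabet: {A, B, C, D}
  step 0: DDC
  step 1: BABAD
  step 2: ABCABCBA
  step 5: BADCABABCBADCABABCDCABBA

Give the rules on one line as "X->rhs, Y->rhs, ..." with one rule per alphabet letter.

A->C, B->AB, C->D, D->BA

  step 1 ⇒ step 2: BABAD ⇒ AB·C·AB·C·BA
    A ↦ C
    B ↦ AB
    D ↦ BA
  step 0 ⇒ step 1: DDC ⇒ BA·BA·D
    C ↦ D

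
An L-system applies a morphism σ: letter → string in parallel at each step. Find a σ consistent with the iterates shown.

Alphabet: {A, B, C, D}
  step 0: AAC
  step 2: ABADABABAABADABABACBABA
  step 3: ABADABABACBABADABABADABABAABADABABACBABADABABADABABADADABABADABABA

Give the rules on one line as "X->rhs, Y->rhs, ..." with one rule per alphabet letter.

A->ABA, B->DAB, C->DA, D->CB

  step 2 ⇒ step 3: ABADABABAABADABABACBABA ⇒ ABA·DAB·ABA·CB·ABA·DAB·ABA·DAB·ABA·ABA·DAB·ABA·CB·ABA·DAB·ABA·DAB·ABA·DA·DAB·ABA·DAB·ABA
    A ↦ ABA
    B ↦ DAB
    C ↦ DA
    D ↦ CB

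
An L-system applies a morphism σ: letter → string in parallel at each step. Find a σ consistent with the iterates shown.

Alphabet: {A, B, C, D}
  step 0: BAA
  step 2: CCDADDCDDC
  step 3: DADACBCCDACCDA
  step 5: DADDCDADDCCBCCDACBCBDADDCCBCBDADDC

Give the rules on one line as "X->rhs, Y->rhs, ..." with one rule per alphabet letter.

A->B, B->DDC, C->DA, D->C

  step 2 ⇒ step 3: CCDADDCDDC ⇒ DA·DA·C·B·C·C·DA·C·C·DA
    A ↦ B
    C ↦ DA
    D ↦ C
    B ↦ DDC  (constrained at step 0)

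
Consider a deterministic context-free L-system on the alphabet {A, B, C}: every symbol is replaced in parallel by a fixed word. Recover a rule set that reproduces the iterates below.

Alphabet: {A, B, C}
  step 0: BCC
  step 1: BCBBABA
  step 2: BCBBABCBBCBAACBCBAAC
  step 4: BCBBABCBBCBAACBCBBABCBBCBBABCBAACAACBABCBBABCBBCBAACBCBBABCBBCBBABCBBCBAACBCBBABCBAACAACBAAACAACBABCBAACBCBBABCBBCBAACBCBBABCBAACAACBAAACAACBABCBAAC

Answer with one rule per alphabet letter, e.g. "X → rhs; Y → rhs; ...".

A->AAC, B->BCB, C->BA

  step 1 ⇒ step 2: BCBBABA ⇒ BCB·BA·BCB·BCB·AAC·BCB·AAC
    A ↦ AAC
    B ↦ BCB
    C ↦ BA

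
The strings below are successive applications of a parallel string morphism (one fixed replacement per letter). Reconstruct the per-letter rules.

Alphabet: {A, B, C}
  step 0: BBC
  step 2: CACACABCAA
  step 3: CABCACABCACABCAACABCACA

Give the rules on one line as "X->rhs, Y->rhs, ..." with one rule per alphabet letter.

  step 2 ⇒ step 3: CACACABCAA ⇒ CAB·CA·CAB·CA·CAB·CA·A·CAB·CA·CA
    A ↦ CA
    B ↦ A
    C ↦ CAB

A->CA, B->A, C->CAB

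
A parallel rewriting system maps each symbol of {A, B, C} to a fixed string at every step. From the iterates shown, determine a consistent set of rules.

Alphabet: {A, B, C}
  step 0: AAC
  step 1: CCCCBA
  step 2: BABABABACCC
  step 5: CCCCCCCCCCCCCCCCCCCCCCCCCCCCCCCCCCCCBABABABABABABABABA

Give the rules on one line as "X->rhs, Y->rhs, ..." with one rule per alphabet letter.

A->CC, B->C, C->BA

  step 1 ⇒ step 2: CCCCBA ⇒ BA·BA·BA·BA·C·CC
    A ↦ CC
    B ↦ C
    C ↦ BA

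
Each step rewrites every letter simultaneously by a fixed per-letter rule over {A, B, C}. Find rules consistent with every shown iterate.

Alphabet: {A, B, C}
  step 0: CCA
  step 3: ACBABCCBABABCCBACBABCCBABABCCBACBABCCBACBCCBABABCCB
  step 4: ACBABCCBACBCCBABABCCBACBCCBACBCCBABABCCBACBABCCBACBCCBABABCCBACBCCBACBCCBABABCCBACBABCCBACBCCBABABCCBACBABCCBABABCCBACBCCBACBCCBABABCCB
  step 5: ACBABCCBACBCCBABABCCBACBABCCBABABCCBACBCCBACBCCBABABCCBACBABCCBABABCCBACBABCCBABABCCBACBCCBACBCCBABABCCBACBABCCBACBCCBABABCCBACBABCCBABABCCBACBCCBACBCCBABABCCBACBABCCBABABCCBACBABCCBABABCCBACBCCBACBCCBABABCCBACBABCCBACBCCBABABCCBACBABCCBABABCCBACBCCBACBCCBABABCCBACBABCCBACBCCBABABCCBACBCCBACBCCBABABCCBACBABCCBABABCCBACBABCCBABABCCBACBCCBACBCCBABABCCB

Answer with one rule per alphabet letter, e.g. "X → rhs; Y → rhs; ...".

A->ACB, B->CCB, C->AB

  step 4 ⇒ step 5: ACBABCCBACBCCBABABCCBACBCCBACBCCBABABCCBACBABCCBACBCCBABABCCBACBCCBACBCCBABABCCBACBABCCBACBCCBABABCCBACBABCCBABABCCBACBCCBACBCCBABABCCB ⇒ ACB·AB·CCB·ACB·CCB·AB·AB·CCB·ACB·AB·CCB·AB·AB·CCB·ACB·CCB·ACB·CCB·AB·AB·CCB·ACB·AB·CCB·AB·AB·CCB·ACB·AB·CCB·AB·AB·CCB·ACB·CCB·ACB·CCB·AB·AB·CCB·ACB·AB·CCB·ACB·CCB·AB·AB·CCB·ACB·AB·CCB·AB·AB·CCB·ACB·CCB·ACB·CCB·AB·AB·CCB·ACB·AB·CCB·AB·AB·CCB·ACB·AB·CCB·AB·AB·CCB·ACB·CCB·ACB·CCB·AB·AB·CCB·ACB·AB·CCB·ACB·CCB·AB·AB·CCB·ACB·AB·CCB·AB·AB·CCB·ACB·CCB·ACB·CCB·AB·AB·CCB·ACB·AB·CCB·ACB·CCB·AB·AB·CCB·ACB·CCB·ACB·CCB·AB·AB·CCB·ACB·AB·CCB·AB·AB·CCB·ACB·AB·CCB·AB·AB·CCB·ACB·CCB·ACB·CCB·AB·AB·CCB
    A ↦ ACB
    B ↦ CCB
    C ↦ AB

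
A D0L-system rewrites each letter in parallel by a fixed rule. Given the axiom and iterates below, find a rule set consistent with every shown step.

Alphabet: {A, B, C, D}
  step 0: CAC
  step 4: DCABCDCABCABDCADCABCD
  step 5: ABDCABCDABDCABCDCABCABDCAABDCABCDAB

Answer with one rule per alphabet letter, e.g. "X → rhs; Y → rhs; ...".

  step 4 ⇒ step 5: DCABCDCABCABDCADCABCD ⇒ AB·D·CA·BC·D·AB·D·CA·BC·D·CA·BC·AB·D·CA·AB·D·CA·BC·D·AB
    A ↦ CA
    B ↦ BC
    C ↦ D
    D ↦ AB

A->CA, B->BC, C->D, D->AB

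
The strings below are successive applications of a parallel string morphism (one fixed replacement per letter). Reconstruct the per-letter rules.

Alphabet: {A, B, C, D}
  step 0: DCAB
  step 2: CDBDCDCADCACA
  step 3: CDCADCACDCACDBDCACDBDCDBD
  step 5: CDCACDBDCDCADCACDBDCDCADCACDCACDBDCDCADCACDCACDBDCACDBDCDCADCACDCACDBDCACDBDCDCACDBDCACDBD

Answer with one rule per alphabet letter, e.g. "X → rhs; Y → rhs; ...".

  step 2 ⇒ step 3: CDBDCDCADCACA ⇒ CD·CA·D·CA·CD·CA·CD·BD·CA·CD·BD·CD·BD
    A ↦ BD
    B ↦ D
    C ↦ CD
    D ↦ CA

A->BD, B->D, C->CD, D->CA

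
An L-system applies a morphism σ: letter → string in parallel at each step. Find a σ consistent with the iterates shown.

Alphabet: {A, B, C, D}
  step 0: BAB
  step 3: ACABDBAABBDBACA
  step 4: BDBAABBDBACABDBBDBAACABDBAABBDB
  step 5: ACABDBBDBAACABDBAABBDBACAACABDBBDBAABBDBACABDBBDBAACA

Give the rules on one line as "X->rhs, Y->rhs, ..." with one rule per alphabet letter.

A->BDB, B->A, C->AAB, D->C

  step 4 ⇒ step 5: BDBAABBDBACABDBBDBAACABDBAABBDB ⇒ A·C·A·BDB·BDB·A·A·C·A·BDB·AAB·BDB·A·C·A·A·C·A·BDB·BDB·AAB·BDB·A·C·A·BDB·BDB·A·A·C·A
    A ↦ BDB
    B ↦ A
    C ↦ AAB
    D ↦ C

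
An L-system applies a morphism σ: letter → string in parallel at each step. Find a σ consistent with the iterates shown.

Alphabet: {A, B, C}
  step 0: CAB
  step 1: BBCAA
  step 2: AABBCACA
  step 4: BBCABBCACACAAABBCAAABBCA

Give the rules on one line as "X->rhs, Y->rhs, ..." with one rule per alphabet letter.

A->CA, B->A, C->BB

  step 1 ⇒ step 2: BBCAA ⇒ A·A·BB·CA·CA
    A ↦ CA
    B ↦ A
    C ↦ BB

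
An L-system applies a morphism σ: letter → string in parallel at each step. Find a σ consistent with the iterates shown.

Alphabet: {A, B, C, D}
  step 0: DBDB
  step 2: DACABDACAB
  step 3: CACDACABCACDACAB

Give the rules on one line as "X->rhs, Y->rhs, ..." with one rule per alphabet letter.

  step 2 ⇒ step 3: DACABDACAB ⇒ C·AC·D·AC·AB·C·AC·D·AC·AB
    A ↦ AC
    B ↦ AB
    C ↦ D
    D ↦ C

A->AC, B->AB, C->D, D->C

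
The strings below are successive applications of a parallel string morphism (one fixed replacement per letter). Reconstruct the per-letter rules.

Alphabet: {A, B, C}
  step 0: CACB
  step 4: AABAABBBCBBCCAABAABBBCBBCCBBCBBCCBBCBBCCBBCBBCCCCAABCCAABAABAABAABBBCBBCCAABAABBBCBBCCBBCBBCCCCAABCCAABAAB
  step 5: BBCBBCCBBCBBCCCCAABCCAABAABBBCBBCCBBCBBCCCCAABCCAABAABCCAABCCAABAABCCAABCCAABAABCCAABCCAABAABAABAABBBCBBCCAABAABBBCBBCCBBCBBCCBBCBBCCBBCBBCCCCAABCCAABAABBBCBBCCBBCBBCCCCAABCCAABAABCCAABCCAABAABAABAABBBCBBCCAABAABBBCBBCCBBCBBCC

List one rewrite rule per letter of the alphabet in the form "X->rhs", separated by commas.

A->BBC, B->C, C->AAB

  step 4 ⇒ step 5: AABAABBBCBBCCAABAABBBCBBCCBBCBBCCBBCBBCCBBCBBCCCCAABCCAABAABAABAABBBCBBCCAABAABBBCBBCCBBCBBCCCCAABCCAABAAB ⇒ BBC·BBC·C·BBC·BBC·C·C·C·AAB·C·C·AAB·AAB·BBC·BBC·C·BBC·BBC·C·C·C·AAB·C·C·AAB·AAB·C·C·AAB·C·C·AAB·AAB·C·C·AAB·C·C·AAB·AAB·C·C·AAB·C·C·AAB·AAB·AAB·AAB·BBC·BBC·C·AAB·AAB·BBC·BBC·C·BBC·BBC·C·BBC·BBC·C·BBC·BBC·C·C·C·AAB·C·C·AAB·AAB·BBC·BBC·C·BBC·BBC·C·C·C·AAB·C·C·AAB·AAB·C·C·AAB·C·C·AAB·AAB·AAB·AAB·BBC·BBC·C·AAB·AAB·BBC·BBC·C·BBC·BBC·C
    A ↦ BBC
    B ↦ C
    C ↦ AAB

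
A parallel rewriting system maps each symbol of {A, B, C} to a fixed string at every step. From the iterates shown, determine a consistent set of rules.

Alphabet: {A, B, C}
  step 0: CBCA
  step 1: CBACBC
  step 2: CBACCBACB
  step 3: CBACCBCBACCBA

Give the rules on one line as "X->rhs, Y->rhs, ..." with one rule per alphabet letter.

A->C, B->A, C->CB

  step 2 ⇒ step 3: CBACCBACB ⇒ CB·A·C·CB·CB·A·C·CB·A
    A ↦ C
    B ↦ A
    C ↦ CB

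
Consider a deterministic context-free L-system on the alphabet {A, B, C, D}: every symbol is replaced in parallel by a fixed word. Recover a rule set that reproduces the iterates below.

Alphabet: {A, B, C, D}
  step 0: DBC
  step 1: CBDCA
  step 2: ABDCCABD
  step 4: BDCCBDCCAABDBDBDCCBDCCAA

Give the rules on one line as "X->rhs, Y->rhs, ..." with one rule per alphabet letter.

A->BD, B->BDC, C->A, D->C

  step 1 ⇒ step 2: CBDCA ⇒ A·BDC·C·A·BD
    A ↦ BD
    B ↦ BDC
    C ↦ A
    D ↦ C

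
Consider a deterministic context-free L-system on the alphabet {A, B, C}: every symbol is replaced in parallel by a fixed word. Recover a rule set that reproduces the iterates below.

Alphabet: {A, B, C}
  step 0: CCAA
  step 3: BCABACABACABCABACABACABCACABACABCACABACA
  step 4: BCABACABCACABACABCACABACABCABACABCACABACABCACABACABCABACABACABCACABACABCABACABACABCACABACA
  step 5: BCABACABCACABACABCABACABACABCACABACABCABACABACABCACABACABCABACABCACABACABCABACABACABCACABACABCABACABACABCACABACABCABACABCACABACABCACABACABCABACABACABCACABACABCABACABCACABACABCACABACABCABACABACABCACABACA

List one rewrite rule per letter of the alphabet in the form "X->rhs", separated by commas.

  step 4 ⇒ step 5: BCABACABCACABACABCACABACABCABACABCACABACABCACABACABCABACABACABCACABACABCABACABACABCACABACA ⇒ BCA·BA·CA·BCA·CA·BA·CA·BCA·BA·CA·BA·CA·BCA·CA·BA·CA·BCA·BA·CA·BA·CA·BCA·CA·BA·CA·BCA·BA·CA·BCA·CA·BA·CA·BCA·BA·CA·BA·CA·BCA·CA·BA·CA·BCA·BA·CA·BA·CA·BCA·CA·BA·CA·BCA·BA·CA·BCA·CA·BA·CA·BCA·CA·BA·CA·BCA·BA·CA·BA·CA·BCA·CA·BA·CA·BCA·BA·CA·BCA·CA·BA·CA·BCA·CA·BA·CA·BCA·BA·CA·BA·CA·BCA·CA·BA·CA
    A ↦ CA
    B ↦ BCA
    C ↦ BA

A->CA, B->BCA, C->BA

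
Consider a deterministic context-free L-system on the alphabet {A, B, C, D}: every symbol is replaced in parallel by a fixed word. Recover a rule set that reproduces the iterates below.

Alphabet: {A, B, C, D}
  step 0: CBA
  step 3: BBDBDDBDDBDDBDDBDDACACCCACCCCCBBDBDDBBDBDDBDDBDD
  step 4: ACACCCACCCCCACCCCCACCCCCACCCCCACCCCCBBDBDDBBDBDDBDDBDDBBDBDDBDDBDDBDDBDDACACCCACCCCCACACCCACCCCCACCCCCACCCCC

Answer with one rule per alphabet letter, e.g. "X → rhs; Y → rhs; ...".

A->BBD, B->AC, C->BDD, D->CC

  step 3 ⇒ step 4: BBDBDDBDDBDDBDDBDDACACCCACCCCCBBDBDDBBDBDDBDDBDD ⇒ AC·AC·CC·AC·CC·CC·AC·CC·CC·AC·CC·CC·AC·CC·CC·AC·CC·CC·BBD·BDD·BBD·BDD·BDD·BDD·BBD·BDD·BDD·BDD·BDD·BDD·AC·AC·CC·AC·CC·CC·AC·AC·CC·AC·CC·CC·AC·CC·CC·AC·CC·CC
    A ↦ BBD
    B ↦ AC
    C ↦ BDD
    D ↦ CC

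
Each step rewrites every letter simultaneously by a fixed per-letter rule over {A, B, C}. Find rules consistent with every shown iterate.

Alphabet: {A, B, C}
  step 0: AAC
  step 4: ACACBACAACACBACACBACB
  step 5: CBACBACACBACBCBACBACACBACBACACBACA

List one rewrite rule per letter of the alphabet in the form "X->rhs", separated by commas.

A->CB, B->CA, C->A

  step 4 ⇒ step 5: ACACBACAACACBACACBACB ⇒ CB·A·CB·A·CA·CB·A·CB·CB·A·CB·A·CA·CB·A·CB·A·CA·CB·A·CA
    A ↦ CB
    B ↦ CA
    C ↦ A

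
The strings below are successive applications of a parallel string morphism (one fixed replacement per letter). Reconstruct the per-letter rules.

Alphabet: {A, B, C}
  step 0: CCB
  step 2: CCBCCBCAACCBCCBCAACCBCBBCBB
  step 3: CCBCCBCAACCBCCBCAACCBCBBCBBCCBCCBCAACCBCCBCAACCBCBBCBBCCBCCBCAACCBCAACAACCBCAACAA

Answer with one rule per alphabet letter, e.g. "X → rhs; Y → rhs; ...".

  step 2 ⇒ step 3: CCBCCBCAACCBCCBCAACCBCBBCBB ⇒ CCB·CCB·CAA·CCB·CCB·CAA·CCB·CBB·CBB·CCB·CCB·CAA·CCB·CCB·CAA·CCB·CBB·CBB·CCB·CCB·CAA·CCB·CAA·CAA·CCB·CAA·CAA
    A ↦ CBB
    B ↦ CAA
    C ↦ CCB

A->CBB, B->CAA, C->CCB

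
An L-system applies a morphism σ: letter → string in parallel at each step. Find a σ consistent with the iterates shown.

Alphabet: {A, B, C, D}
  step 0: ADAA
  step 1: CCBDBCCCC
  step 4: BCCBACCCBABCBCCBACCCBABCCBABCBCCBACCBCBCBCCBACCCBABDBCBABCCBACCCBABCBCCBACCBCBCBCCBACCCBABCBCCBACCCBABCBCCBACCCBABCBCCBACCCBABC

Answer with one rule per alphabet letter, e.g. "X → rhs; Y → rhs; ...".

  step 0 ⇒ step 1: ADAA ⇒ CC·BDB·CC·CC
    A ↦ CC
    D ↦ BDB
    B ↦ CBA  (constrained at step 1)
    C ↦ BC  (constrained at step 1)

A->CC, B->CBA, C->BC, D->BDB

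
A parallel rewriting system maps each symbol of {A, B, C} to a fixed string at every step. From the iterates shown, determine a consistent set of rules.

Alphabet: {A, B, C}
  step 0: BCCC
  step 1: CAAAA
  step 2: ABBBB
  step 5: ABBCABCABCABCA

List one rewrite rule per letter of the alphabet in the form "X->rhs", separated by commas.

  step 1 ⇒ step 2: CAAAA ⇒ A·B·B·B·B
    A ↦ B
    C ↦ A
  step 0 ⇒ step 1: BCCC ⇒ CA·A·A·A
    B ↦ CA

A->B, B->CA, C->A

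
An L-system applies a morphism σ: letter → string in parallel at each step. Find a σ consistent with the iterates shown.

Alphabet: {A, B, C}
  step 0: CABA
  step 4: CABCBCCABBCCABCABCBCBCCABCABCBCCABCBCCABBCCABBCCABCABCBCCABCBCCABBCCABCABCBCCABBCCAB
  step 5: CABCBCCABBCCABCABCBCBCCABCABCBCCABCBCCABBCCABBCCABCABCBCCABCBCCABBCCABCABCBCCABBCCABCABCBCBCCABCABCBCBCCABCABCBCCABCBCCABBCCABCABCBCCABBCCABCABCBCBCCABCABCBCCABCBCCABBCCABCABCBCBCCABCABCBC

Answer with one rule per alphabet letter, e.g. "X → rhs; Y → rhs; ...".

A->C, B->BC, C->CAB

  step 4 ⇒ step 5: CABCBCCABBCCABCABCBCBCCABCABCBCCABCBCCABBCCABBCCABCABCBCCABCBCCABBCCABCABCBCCABBCCAB ⇒ CAB·C·BC·CAB·BC·CAB·CAB·C·BC·BC·CAB·CAB·C·BC·CAB·C·BC·CAB·BC·CAB·BC·CAB·CAB·C·BC·CAB·C·BC·CAB·BC·CAB·CAB·C·BC·CAB·BC·CAB·CAB·C·BC·BC·CAB·CAB·C·BC·BC·CAB·CAB·C·BC·CAB·C·BC·CAB·BC·CAB·CAB·C·BC·CAB·BC·CAB·CAB·C·BC·BC·CAB·CAB·C·BC·CAB·C·BC·CAB·BC·CAB·CAB·C·BC·BC·CAB·CAB·C·BC
    A ↦ C
    B ↦ BC
    C ↦ CAB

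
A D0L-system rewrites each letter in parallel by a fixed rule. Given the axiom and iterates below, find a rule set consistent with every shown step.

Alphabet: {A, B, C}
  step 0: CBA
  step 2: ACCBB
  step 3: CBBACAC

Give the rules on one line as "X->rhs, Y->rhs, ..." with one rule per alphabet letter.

A->C, B->AC, C->B

  step 2 ⇒ step 3: ACCBB ⇒ C·B·B·AC·AC
    A ↦ C
    B ↦ AC
    C ↦ B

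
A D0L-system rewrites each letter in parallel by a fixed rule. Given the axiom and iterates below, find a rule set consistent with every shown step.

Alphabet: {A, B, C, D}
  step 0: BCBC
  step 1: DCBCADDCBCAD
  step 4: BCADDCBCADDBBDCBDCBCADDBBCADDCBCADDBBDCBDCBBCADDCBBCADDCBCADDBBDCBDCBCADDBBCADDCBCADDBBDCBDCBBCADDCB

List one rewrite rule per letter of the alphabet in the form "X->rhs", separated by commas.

  step 0 ⇒ step 1: BCBC ⇒ DCB·CAD·DCB·CAD
    B ↦ DCB
    C ↦ CAD
    A ↦ D  (constrained at step 1)
    D ↦ B  (constrained at step 1)

A->D, B->DCB, C->CAD, D->B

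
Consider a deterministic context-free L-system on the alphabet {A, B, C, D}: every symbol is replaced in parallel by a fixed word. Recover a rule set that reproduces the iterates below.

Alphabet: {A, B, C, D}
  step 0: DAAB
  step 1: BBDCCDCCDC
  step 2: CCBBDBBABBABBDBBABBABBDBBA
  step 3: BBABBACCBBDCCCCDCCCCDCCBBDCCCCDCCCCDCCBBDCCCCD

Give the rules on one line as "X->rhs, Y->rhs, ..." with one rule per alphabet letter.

  step 2 ⇒ step 3: CCBBDBBABBABBDBBABBABBDBBA ⇒ BBA·BBA·C·C·BBD·C·C·CCD·C·C·CCD·C·C·BBD·C·C·CCD·C·C·CCD·C·C·BBD·C·C·CCD
    A ↦ CCD
    B ↦ C
    C ↦ BBA
    D ↦ BBD

A->CCD, B->C, C->BBA, D->BBD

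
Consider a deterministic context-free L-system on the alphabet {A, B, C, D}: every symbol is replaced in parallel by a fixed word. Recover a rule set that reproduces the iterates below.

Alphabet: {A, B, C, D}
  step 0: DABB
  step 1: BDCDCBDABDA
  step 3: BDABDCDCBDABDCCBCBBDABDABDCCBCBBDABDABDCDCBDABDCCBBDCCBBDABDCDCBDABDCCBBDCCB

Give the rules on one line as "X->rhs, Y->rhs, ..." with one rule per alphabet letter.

A->DC, B->BDA, C->CB, D->BDC

  step 0 ⇒ step 1: DABB ⇒ BDC·DC·BDA·BDA
    A ↦ DC
    B ↦ BDA
    D ↦ BDC
    C ↦ CB  (constrained at step 1)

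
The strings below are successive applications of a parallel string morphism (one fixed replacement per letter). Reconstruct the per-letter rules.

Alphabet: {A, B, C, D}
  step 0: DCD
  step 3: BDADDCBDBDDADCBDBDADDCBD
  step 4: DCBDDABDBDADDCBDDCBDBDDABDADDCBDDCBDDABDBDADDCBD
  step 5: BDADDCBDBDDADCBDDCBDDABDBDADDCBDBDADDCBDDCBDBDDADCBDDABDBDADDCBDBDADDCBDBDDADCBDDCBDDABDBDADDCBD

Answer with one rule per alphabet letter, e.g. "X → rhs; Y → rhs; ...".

A->DA, B->DC, C->AD, D->BD

  step 4 ⇒ step 5: DCBDDABDBDADDCBDDCBDBDDABDADDCBDDCBDDABDBDADDCBD ⇒ BD·AD·DC·BD·BD·DA·DC·BD·DC·BD·DA·BD·BD·AD·DC·BD·BD·AD·DC·BD·DC·BD·BD·DA·DC·BD·DA·BD·BD·AD·DC·BD·BD·AD·DC·BD·BD·DA·DC·BD·DC·BD·DA·BD·BD·AD·DC·BD
    A ↦ DA
    B ↦ DC
    C ↦ AD
    D ↦ BD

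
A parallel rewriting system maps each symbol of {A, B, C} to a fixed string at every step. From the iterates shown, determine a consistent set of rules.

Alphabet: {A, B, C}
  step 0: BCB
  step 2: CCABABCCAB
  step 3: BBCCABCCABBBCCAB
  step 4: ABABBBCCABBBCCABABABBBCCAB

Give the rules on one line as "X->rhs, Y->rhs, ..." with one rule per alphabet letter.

A->CC, B->AB, C->B

  step 3 ⇒ step 4: BBCCABCCABBBCCAB ⇒ AB·AB·B·B·CC·AB·B·B·CC·AB·AB·AB·B·B·CC·AB
    A ↦ CC
    B ↦ AB
    C ↦ B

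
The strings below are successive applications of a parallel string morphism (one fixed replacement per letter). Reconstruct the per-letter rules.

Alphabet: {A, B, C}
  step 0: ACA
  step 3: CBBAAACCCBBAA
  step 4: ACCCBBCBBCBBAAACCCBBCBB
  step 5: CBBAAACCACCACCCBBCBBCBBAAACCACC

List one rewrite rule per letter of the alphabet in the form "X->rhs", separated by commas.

  step 4 ⇒ step 5: ACCCBBCBBCBBAAACCCBBCBB ⇒ CBB·A·A·A·C·C·A·C·C·A·C·C·CBB·CBB·CBB·A·A·A·C·C·A·C·C
    A ↦ CBB
    B ↦ C
    C ↦ A

A->CBB, B->C, C->A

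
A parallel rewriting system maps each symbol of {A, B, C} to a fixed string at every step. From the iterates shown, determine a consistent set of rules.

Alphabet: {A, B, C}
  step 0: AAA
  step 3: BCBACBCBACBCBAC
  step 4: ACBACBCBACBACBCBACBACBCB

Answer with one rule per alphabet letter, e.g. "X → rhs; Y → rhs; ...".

A->BC, B->AC, C->B

  step 3 ⇒ step 4: BCBACBCBACBCBAC ⇒ AC·B·AC·BC·B·AC·B·AC·BC·B·AC·B·AC·BC·B
    A ↦ BC
    B ↦ AC
    C ↦ B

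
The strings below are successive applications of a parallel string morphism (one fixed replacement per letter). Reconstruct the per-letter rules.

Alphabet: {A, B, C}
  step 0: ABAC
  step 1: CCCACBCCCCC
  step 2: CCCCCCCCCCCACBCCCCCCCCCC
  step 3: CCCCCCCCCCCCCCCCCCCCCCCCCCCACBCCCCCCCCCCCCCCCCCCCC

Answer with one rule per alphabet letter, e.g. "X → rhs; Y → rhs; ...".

A->CCC, B->ACB, C->CC

  step 2 ⇒ step 3: CCCCCCCCCCCACBCCCCCCCCCC ⇒ CC·CC·CC·CC·CC·CC·CC·CC·CC·CC·CC·CCC·CC·ACB·CC·CC·CC·CC·CC·CC·CC·CC·CC·CC
    A ↦ CCC
    B ↦ ACB
    C ↦ CC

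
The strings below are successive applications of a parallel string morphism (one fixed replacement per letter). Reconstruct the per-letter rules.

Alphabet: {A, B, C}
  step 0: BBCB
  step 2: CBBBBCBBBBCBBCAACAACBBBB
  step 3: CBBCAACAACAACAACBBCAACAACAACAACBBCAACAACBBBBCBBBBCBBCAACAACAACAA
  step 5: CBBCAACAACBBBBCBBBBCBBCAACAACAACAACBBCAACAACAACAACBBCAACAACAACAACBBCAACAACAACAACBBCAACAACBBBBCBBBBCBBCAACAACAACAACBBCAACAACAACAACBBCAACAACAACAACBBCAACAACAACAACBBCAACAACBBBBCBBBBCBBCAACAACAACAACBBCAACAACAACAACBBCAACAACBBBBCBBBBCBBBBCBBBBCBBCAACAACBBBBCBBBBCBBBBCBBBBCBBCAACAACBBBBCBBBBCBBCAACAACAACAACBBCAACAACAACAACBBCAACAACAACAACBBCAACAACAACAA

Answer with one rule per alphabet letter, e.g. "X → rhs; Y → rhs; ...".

A->B, B->CAA, C->CBB

  step 2 ⇒ step 3: CBBBBCBBBBCBBCAACAACBBBB ⇒ CBB·CAA·CAA·CAA·CAA·CBB·CAA·CAA·CAA·CAA·CBB·CAA·CAA·CBB·B·B·CBB·B·B·CBB·CAA·CAA·CAA·CAA
    A ↦ B
    B ↦ CAA
    C ↦ CBB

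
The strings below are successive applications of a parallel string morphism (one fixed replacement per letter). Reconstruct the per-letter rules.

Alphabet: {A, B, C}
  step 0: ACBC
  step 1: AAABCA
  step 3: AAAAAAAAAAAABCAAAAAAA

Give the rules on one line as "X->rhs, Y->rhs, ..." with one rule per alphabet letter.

  step 0 ⇒ step 1: ACBC ⇒ AA·A·BC·A
    A ↦ AA
    B ↦ BC
    C ↦ A

A->AA, B->BC, C->A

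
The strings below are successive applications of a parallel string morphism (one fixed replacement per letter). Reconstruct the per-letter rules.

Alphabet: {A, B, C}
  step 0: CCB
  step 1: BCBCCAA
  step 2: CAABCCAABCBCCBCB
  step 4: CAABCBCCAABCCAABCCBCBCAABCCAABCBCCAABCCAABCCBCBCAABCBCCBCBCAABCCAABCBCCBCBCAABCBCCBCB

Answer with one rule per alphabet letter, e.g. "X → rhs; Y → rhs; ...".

A->CB, B->CAA, C->BC

  step 1 ⇒ step 2: BCBCCAA ⇒ CAA·BC·CAA·BC·BC·CB·CB
    A ↦ CB
    B ↦ CAA
    C ↦ BC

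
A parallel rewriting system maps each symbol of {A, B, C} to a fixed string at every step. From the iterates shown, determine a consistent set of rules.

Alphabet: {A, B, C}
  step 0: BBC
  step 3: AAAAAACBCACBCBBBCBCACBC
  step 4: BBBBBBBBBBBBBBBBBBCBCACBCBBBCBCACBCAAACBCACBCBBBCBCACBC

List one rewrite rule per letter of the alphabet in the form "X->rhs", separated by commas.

  step 3 ⇒ step 4: AAAAAACBCACBCBBBCBCACBC ⇒ BBB·BBB·BBB·BBB·BBB·BBB·CBC·A·CBC·BBB·CBC·A·CBC·A·A·A·CBC·A·CBC·BBB·CBC·A·CBC
    A ↦ BBB
    B ↦ A
    C ↦ CBC

A->BBB, B->A, C->CBC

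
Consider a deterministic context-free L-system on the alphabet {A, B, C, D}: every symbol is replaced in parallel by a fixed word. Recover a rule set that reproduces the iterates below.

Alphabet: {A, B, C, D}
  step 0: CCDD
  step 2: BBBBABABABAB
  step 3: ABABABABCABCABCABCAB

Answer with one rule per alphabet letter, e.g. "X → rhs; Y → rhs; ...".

  step 2 ⇒ step 3: BBBBABABABAB ⇒ AB·AB·AB·AB·C·AB·C·AB·C·AB·C·AB
    A ↦ C
    B ↦ AB
    C ↦ D  (constrained at step 0)
    D ↦ BB  (constrained at step 0)

A->C, B->AB, C->D, D->BB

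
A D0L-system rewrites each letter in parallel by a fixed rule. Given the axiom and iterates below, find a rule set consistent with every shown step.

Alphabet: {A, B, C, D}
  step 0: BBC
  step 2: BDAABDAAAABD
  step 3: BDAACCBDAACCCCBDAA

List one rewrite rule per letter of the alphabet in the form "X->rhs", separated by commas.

  step 2 ⇒ step 3: BDAABDAAAABD ⇒ BD·AA·C·C·BD·AA·C·C·C·C·BD·AA
    A ↦ C
    B ↦ BD
    D ↦ AA
    C ↦ DB  (constrained at step 0)

A->C, B->BD, C->DB, D->AA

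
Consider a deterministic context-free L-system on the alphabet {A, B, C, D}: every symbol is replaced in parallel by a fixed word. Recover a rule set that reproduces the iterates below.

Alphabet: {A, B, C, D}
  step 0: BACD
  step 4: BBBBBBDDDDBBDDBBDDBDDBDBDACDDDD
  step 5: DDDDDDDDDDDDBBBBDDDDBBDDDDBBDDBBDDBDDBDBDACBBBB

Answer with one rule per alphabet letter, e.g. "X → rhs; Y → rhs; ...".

  step 4 ⇒ step 5: BBBBBBDDDDBBDDBBDDBDDBDBDACDDDD ⇒ DD·DD·DD·DD·DD·DD·B·B·B·B·DD·DD·B·B·DD·DD·B·B·DD·B·B·DD·B·DD·B·DBD·AC·B·B·B·B
    A ↦ DBD
    B ↦ DD
    C ↦ AC
    D ↦ B

A->DBD, B->DD, C->AC, D->B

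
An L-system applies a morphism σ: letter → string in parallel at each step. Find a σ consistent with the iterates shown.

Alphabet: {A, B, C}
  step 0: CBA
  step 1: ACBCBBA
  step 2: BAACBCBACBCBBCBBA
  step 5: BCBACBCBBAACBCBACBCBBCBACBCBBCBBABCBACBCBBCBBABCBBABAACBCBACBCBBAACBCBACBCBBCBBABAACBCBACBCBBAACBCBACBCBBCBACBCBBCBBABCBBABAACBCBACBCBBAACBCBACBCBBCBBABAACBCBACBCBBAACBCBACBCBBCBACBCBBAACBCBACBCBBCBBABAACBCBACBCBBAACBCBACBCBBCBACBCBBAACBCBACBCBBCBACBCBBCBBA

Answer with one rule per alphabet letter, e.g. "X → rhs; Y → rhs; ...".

A->BA, B->BCB, C->AC

  step 1 ⇒ step 2: ACBCBBA ⇒ BA·AC·BCB·AC·BCB·BCB·BA
    A ↦ BA
    B ↦ BCB
    C ↦ AC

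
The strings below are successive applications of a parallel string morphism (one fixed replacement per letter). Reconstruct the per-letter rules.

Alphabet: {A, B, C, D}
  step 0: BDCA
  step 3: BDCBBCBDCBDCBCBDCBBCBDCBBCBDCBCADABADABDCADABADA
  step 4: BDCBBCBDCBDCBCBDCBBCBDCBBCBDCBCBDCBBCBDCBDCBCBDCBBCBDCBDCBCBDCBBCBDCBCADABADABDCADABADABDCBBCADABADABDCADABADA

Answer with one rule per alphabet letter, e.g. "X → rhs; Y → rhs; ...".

A->ADA, B->BDC, C->BC, D->B

  step 3 ⇒ step 4: BDCBBCBDCBDCBCBDCBBCBDCBBCBDCBCADABADABDCADABADA ⇒ BDC·B·BC·BDC·BDC·BC·BDC·B·BC·BDC·B·BC·BDC·BC·BDC·B·BC·BDC·BDC·BC·BDC·B·BC·BDC·BDC·BC·BDC·B·BC·BDC·BC·ADA·B·ADA·BDC·ADA·B·ADA·BDC·B·BC·ADA·B·ADA·BDC·ADA·B·ADA
    A ↦ ADA
    B ↦ BDC
    C ↦ BC
    D ↦ B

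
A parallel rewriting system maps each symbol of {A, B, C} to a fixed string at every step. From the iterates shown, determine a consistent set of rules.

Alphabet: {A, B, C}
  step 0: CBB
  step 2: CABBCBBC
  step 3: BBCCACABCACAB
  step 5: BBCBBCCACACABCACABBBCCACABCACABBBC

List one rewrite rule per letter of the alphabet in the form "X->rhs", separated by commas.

A->BC, B->CA, C->B

  step 2 ⇒ step 3: CABBCBBC ⇒ B·BC·CA·CA·B·CA·CA·B
    A ↦ BC
    B ↦ CA
    C ↦ B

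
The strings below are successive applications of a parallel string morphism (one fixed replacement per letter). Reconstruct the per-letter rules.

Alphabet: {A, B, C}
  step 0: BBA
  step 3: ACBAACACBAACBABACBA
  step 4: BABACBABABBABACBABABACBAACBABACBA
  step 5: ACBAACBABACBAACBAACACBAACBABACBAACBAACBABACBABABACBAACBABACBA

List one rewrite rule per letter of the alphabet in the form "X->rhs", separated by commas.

  step 4 ⇒ step 5: BABACBABABBABACBABABACBAACBABACBA ⇒ AC·BA·AC·BA·B·AC·BA·AC·BA·AC·AC·BA·AC·BA·B·AC·BA·AC·BA·AC·BA·B·AC·BA·BA·B·AC·BA·AC·BA·B·AC·BA
    A ↦ BA
    B ↦ AC
    C ↦ B

A->BA, B->AC, C->B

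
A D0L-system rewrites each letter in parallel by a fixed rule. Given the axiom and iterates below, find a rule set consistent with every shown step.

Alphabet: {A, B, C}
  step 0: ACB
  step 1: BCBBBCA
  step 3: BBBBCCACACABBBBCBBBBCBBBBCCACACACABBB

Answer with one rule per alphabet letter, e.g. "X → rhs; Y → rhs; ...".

  step 0 ⇒ step 1: ACB ⇒ BC·BBB·CA
    A ↦ BC
    B ↦ CA
    C ↦ BBB

A->BC, B->CA, C->BBB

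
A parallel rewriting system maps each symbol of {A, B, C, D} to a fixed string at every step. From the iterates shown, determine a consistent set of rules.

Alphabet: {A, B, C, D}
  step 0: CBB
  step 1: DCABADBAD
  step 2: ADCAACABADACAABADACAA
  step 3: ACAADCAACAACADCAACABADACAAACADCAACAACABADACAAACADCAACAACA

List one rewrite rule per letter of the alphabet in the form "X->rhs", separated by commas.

A->ACA, B->BAD, C->DCA, D->A

  step 2 ⇒ step 3: ADCAACABADACAABADACAA ⇒ ACA·A·DCA·ACA·ACA·DCA·ACA·BAD·ACA·A·ACA·DCA·ACA·ACA·BAD·ACA·A·ACA·DCA·ACA·ACA
    A ↦ ACA
    B ↦ BAD
    C ↦ DCA
    D ↦ A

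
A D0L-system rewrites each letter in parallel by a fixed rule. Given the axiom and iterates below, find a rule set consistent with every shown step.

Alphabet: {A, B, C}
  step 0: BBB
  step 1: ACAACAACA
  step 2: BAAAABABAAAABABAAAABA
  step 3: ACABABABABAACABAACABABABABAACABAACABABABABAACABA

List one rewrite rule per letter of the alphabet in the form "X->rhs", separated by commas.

  step 2 ⇒ step 3: BAAAABABAAAABABAAAABA ⇒ ACA·BA·BA·BA·BA·ACA·BA·ACA·BA·BA·BA·BA·ACA·BA·ACA·BA·BA·BA·BA·ACA·BA
    A ↦ BA
    B ↦ ACA
  step 1 ⇒ step 2: ACAACAACA ⇒ BA·AAA·BA·BA·AAA·BA·BA·AAA·BA
    C ↦ AAA

A->BA, B->ACA, C->AAA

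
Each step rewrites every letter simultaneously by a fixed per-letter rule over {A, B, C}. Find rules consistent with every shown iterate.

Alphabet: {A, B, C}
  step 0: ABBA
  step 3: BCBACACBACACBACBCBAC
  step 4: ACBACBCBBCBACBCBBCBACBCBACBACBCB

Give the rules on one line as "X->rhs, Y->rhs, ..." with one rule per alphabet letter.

A->BC, B->AC, C->B

  step 3 ⇒ step 4: BCBACACBACACBACBCBAC ⇒ AC·B·AC·BC·B·BC·B·AC·BC·B·BC·B·AC·BC·B·AC·B·AC·BC·B
    A ↦ BC
    B ↦ AC
    C ↦ B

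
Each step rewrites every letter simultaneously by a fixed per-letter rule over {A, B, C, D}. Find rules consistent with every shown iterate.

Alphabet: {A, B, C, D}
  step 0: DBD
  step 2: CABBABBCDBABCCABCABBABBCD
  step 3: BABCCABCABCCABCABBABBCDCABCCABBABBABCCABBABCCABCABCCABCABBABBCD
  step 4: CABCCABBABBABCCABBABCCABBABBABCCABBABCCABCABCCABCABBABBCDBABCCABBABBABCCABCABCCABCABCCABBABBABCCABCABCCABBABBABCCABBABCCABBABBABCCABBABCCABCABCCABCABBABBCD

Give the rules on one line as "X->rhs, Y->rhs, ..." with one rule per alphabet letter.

A->C, B->CAB, C->BAB, D->BCD

  step 3 ⇒ step 4: BABCCABCABCCABCABBABBCDCABCCABBABBABCCABBABCCABCABCCABCABBABBCD ⇒ CAB·C·CAB·BAB·BAB·C·CAB·BAB·C·CAB·BAB·BAB·C·CAB·BAB·C·CAB·CAB·C·CAB·CAB·BAB·BCD·BAB·C·CAB·BAB·BAB·C·CAB·CAB·C·CAB·CAB·C·CAB·BAB·BAB·C·CAB·CAB·C·CAB·BAB·BAB·C·CAB·BAB·C·CAB·BAB·BAB·C·CAB·BAB·C·CAB·CAB·C·CAB·CAB·BAB·BCD
    A ↦ C
    B ↦ CAB
    C ↦ BAB
    D ↦ BCD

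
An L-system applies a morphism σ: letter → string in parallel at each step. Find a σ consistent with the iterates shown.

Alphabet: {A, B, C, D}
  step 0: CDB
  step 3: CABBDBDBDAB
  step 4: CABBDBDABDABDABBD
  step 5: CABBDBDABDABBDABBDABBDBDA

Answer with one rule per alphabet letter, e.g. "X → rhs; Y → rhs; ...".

  step 4 ⇒ step 5: CABBDBDABDABDABBD ⇒ CA·B·BD·BD·A·BD·A·B·BD·A·B·BD·A·B·BD·BD·A
    A ↦ B
    B ↦ BD
    C ↦ CA
    D ↦ A

A->B, B->BD, C->CA, D->A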